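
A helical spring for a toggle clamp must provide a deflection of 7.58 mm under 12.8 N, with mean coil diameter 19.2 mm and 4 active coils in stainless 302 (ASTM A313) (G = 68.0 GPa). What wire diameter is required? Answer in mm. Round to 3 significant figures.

1.54 mm

Required rate k = F/δ = 12.8/7.58 = 1.6887 N/mm
d = (8D³N_a·k / G)^(1/4) = (8·19.2³·4·1.6887 / (68.0×10³))^0.25
  = (5.6245)^0.25 = 1.5400 mm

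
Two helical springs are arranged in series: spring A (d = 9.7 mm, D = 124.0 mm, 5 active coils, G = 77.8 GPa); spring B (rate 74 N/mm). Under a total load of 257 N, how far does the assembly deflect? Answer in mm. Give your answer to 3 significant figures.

k_A = Gd⁴/(8D³N_a) = (77.8×10³)(9.7⁴)/(8·124.0³·5) = 9.0311 N/mm
Series: 1/k_eq = 1/9.0311 + 1/74 = 0.12424; k_eq = 8.0488 N/mm
δ = F/k_eq = 257/8.0488 = 31.93 mm

31.9 mm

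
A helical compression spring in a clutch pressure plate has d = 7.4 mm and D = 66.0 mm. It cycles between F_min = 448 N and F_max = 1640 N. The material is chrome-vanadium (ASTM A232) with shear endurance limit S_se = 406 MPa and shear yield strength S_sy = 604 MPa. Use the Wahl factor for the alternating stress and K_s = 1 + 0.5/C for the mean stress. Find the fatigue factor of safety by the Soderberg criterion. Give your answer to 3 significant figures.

C = D/d = 66.0/7.4 = 8.9189; K_W = (4C−1)/(4C−4)+0.615/C = 1.1637; K_s = 1+0.5/C = 1.0561
F_a = (F_max−F_min)/2 = 596 N; F_m = (F_max+F_min)/2 = 1044 N
τ_a = K_W·8F_aD/(πd³) = 1.1637 × 247.19 = 287.65 MPa
τ_m = K_s·8F_mD/(πd³) = 1.0561 × 433 = 457.28 MPa
Soderberg: 1/n_f = τ_a/S_se + τ_m/S_sy = 287.65/406 + 457.28/604 = 0.70850 + 0.75708 = 1.4656
n_f = 1/1.4656 = 0.6823

0.682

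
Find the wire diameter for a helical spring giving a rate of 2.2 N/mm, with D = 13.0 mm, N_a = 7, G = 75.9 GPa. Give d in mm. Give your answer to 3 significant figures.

d = (8D³N_a·k / G)^(1/4) = (8·13.0³·7·2.2 / (75.9×10³))^0.25
  = (3.5661)^0.25 = 1.3742 mm

1.37 mm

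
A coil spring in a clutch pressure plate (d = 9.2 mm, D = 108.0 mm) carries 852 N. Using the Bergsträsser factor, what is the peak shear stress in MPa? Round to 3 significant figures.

335 MPa

Spring index C = D/d = 108.0/9.2 = 11.7391
K_B = (4C+2)/(4C−3) = 48.957/43.957 = 1.1137
τ₀ = 8FD/(πd³) = 8·852·108.0/(π·9.2³) = 736128/2446.3 = 300.91 MPa
τ_max = K·τ₀ = 1.1137 × 300.91 = 335.14 MPa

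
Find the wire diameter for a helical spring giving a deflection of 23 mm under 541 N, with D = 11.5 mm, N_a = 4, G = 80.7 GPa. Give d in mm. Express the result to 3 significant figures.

Required rate k = F/δ = 541/23 = 23.522 N/mm
d = (8D³N_a·k / G)^(1/4) = (8·11.5³·4·23.522 / (80.7×10³))^0.25
  = (14.185)^0.25 = 1.9407 mm

1.94 mm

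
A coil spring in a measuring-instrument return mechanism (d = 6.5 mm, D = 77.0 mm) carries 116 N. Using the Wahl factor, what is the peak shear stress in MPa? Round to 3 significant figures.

Spring index C = D/d = 77.0/6.5 = 11.8462
K_W = (4C−1)/(4C−4) + 0.615/C = 46.385/43.385 + 0.0519 = 1.1211
τ₀ = 8FD/(πd³) = 8·116·77.0/(π·6.5³) = 71456/862.76 = 82.823 MPa
τ_max = K·τ₀ = 1.1211 × 82.823 = 92.849 MPa

92.8 MPa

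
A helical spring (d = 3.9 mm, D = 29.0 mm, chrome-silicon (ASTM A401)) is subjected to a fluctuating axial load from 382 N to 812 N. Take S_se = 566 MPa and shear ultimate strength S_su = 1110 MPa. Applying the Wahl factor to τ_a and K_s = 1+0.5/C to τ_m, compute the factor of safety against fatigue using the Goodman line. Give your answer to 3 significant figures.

0.780

C = D/d = 29.0/3.9 = 7.4359; K_W = (4C−1)/(4C−4)+0.615/C = 1.1992; K_s = 1+0.5/C = 1.0672
F_a = (F_max−F_min)/2 = 215 N; F_m = (F_max+F_min)/2 = 597 N
τ_a = K_W·8F_aD/(πd³) = 1.1992 × 267.66 = 320.99 MPa
τ_m = K_s·8F_mD/(πd³) = 1.0672 × 743.22 = 793.2 MPa
Goodman: 1/n_f = τ_a/S_se + τ_m/S_su = 320.99/566 + 793.2/1110 = 0.56712 + 0.71459 = 1.2817
n_f = 1/1.2817 = 0.7802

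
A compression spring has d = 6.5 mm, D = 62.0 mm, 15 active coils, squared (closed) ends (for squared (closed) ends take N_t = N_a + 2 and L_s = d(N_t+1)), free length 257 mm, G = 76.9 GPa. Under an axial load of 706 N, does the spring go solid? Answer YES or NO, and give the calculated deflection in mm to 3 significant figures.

YES, δ = 147 mm

k = Gd⁴/(8D³N_a) = (76.9×10³)(6.5⁴)/(8·62.0³·15) = 4.7998 N/mm
N_t = 17; L_s = 6.5·18 = 117 mm; δ_solid = L₀ − L_s = 257 − 117 = 140 mm
δ = F/k = 706/4.7998 = 147.09 mm
δ ≥ δ_solid → spring goes solid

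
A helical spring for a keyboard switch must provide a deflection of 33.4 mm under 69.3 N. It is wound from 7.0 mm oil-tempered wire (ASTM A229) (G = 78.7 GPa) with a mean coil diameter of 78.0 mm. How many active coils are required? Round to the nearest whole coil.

24

Required rate k = F/δ = 69.3/33.4 = 2.0749 N/mm
N_a = Gd⁴/(8D³k) = (78.7×10³ × 7.0⁴)/(8 × 78.0³ × 2.0749)
    = 1.88959e+08 / 7.87699e+06 = 23.99 → 24 coils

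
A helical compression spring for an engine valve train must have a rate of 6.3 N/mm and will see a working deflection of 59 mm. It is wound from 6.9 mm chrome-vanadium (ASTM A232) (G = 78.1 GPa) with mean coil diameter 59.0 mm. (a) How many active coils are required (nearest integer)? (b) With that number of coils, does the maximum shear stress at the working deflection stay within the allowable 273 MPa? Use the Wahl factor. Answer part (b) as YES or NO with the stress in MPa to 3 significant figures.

N_a = Gd⁴/(8D³k) = (78.1×10³)(6.9⁴)/(8·59.0³·6.3) = 17.1 → N_a = 17
Actual rate k = Gd⁴/(8D³·17) = 6.338 N/mm
Working load F = kδ = 6.338·59 = 373.94 N
C = 59.0/6.9 = 8.5507; K_W = (4C−1)/(4C−4)+0.615/C = 1.1713
τ_max = K_W·8FD/(πd³) = 1.1713·171.02 = 200.31 MPa
τ_max ≤ 273 MPa → acceptable

(a) 17 coils; (b) YES, τ_max = 200 MPa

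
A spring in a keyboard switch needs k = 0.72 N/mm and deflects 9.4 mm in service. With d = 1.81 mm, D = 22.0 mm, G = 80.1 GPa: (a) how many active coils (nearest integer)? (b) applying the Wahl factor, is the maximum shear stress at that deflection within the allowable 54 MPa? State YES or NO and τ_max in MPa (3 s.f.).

(a) 14 coils; (b) NO, τ_max = 71.6 MPa

N_a = Gd⁴/(8D³k) = (80.1×10³)(1.81⁴)/(8·22.0³·0.72) = 14.02 → N_a = 14
Actual rate k = Gd⁴/(8D³·14) = 0.72088 N/mm
Working load F = kδ = 0.72088·9.4 = 6.7762 N
C = 22.0/1.81 = 12.1547; K_W = (4C−1)/(4C−4)+0.615/C = 1.1178
τ_max = K_W·8FD/(πd³) = 1.1178·64.02 = 71.564 MPa
τ_max > 54 MPa → exceeds allowable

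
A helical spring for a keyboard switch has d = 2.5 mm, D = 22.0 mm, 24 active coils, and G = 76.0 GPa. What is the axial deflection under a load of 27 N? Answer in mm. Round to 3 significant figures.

k = Gd⁴/(8D³N_a) = (76.0×10³)(2.5⁴)/(8·22.0³·24) = 1.4521 N/mm
δ = F/k = 27 / 1.4521 = 18.593 mm

18.6 mm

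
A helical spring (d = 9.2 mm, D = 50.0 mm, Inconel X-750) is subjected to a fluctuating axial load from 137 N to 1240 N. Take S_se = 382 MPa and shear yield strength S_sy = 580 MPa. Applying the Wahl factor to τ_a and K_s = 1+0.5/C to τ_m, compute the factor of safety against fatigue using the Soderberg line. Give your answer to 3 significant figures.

1.94

C = D/d = 50.0/9.2 = 5.4348; K_W = (4C−1)/(4C−4)+0.615/C = 1.2823; K_s = 1+0.5/C = 1.0920
F_a = (F_max−F_min)/2 = 551.5 N; F_m = (F_max+F_min)/2 = 688.5 N
τ_a = K_W·8F_aD/(πd³) = 1.2823 × 90.176 = 115.63 MPa
τ_m = K_s·8F_mD/(πd³) = 1.0920 × 112.58 = 122.93 MPa
Soderberg: 1/n_f = τ_a/S_se + τ_m/S_sy = 115.63/382 + 122.93/580 = 0.30270 + 0.21196 = 0.51465
n_f = 1/0.51465 = 1.943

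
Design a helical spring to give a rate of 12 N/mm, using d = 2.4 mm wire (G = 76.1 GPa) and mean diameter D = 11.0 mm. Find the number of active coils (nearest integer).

N_a = Gd⁴/(8D³k) = (76.1×10³ × 2.4⁴)/(8 × 11.0³ × 12)
    = 2.52482e+06 / 127776 = 19.76 → 20 coils

20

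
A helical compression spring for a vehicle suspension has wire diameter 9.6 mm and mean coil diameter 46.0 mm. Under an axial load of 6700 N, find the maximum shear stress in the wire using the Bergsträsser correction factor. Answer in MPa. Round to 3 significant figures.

Spring index C = D/d = 46.0/9.6 = 4.7917
K_B = (4C+2)/(4C−3) = 21.167/16.167 = 1.3093
τ₀ = 8FD/(πd³) = 8·6700·46.0/(π·9.6³) = 2.4656e+06/2779.5 = 887.07 MPa
τ_max = K·τ₀ = 1.3093 × 887.07 = 1161.4 MPa

1160 MPa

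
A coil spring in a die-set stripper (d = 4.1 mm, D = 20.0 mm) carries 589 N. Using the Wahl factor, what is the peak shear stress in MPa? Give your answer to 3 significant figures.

Spring index C = D/d = 20.0/4.1 = 4.8780
K_W = (4C−1)/(4C−4) + 0.615/C = 18.512/15.512 + 0.1261 = 1.3195
τ₀ = 8FD/(πd³) = 8·589·20.0/(π·4.1³) = 94240/216.52 = 435.25 MPa
τ_max = K·τ₀ = 1.3195 × 435.25 = 574.29 MPa

574 MPa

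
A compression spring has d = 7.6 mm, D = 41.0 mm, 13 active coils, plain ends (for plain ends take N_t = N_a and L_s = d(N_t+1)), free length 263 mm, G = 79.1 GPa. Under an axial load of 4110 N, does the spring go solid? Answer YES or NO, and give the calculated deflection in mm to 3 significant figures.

k = Gd⁴/(8D³N_a) = (79.1×10³)(7.6⁴)/(8·41.0³·13) = 36.817 N/mm
N_t = 13; L_s = 7.6·14 = 106.4 mm; δ_solid = L₀ − L_s = 263 − 106.4 = 156.6 mm
δ = F/k = 4110/36.817 = 111.63 mm
δ < δ_solid → spring does not go solid

NO, δ = 112 mm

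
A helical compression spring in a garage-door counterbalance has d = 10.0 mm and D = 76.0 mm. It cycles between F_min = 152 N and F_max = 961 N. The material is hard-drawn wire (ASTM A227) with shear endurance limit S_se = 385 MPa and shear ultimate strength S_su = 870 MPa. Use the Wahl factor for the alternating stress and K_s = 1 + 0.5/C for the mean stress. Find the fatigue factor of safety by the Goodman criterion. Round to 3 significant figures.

2.67

C = D/d = 76.0/10.0 = 7.6000; K_W = (4C−1)/(4C−4)+0.615/C = 1.1946; K_s = 1+0.5/C = 1.0658
F_a = (F_max−F_min)/2 = 404.5 N; F_m = (F_max+F_min)/2 = 556.5 N
τ_a = K_W·8F_aD/(πd³) = 1.1946 × 78.284 = 93.515 MPa
τ_m = K_s·8F_mD/(πd³) = 1.0658 × 107.7 = 114.79 MPa
Goodman: 1/n_f = τ_a/S_se + τ_m/S_su = 93.515/385 + 114.79/870 = 0.24289 + 0.13194 = 0.37483
n_f = 1/0.37483 = 2.668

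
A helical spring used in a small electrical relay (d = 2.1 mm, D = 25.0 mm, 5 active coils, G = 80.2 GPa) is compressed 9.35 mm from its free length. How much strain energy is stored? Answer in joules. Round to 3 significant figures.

0.109 J

k = Gd⁴/(8D³N_a) = (80.2×10³)(2.1⁴)/(8·25.0³·5) = 2.4956 N/mm
U = ½kδ² = 0.5 × 2.4956 × 9.35² = 109.08 N·mm = 0.10908 J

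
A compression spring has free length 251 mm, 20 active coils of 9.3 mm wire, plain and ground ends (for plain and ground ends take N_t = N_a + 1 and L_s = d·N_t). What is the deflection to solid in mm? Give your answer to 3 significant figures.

55.7 mm

N_t = 21; L_s = 9.3·21 = 195.3 mm
δ_solid = L₀ − L_s = 251 − 195.3 = 55.7 mm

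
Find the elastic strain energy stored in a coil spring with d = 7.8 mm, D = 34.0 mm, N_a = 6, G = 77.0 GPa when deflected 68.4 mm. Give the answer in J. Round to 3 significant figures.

k = Gd⁴/(8D³N_a) = (77.0×10³)(7.8⁴)/(8·34.0³·6) = 151.07 N/mm
U = ½kδ² = 0.5 × 151.07 × 68.4² = 3.5341e+05 N·mm = 353.41 J

353 J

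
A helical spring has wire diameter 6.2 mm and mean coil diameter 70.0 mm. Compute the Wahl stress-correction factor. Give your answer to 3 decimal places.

1.127

C = D/d = 70.0/6.2 = 11.2903
K_W = (4C−1)/(4C−4) + 0.615/C = 44.161/41.161 + 0.0545 = 1.1274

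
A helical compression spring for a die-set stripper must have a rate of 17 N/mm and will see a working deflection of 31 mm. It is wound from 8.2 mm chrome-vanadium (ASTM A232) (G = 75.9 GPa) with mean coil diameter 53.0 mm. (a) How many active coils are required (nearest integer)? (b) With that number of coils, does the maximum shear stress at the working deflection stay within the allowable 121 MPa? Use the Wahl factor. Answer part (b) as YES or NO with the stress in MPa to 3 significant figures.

(a) 17 coils; (b) NO, τ_max = 158 MPa

N_a = Gd⁴/(8D³k) = (75.9×10³)(8.2⁴)/(8·53.0³·17) = 16.95 → N_a = 17
Actual rate k = Gd⁴/(8D³·17) = 16.948 N/mm
Working load F = kδ = 16.948·31 = 525.4 N
C = 53.0/8.2 = 6.4634; K_W = (4C−1)/(4C−4)+0.615/C = 1.2324
τ_max = K_W·8FD/(πd³) = 1.2324·128.61 = 158.5 MPa
τ_max > 121 MPa → exceeds allowable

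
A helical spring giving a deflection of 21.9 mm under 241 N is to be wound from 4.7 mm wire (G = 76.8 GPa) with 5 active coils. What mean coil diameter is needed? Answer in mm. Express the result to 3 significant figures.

Required rate k = F/δ = 241/21.9 = 11.005 N/mm
D = (Gd⁴/(8N_a·k))^(1/3) = (76.8×10³·4.7⁴/(8·5·11.005))^(1/3)
  = (85137.3)^(1/3) = 43.9920 mm

44.0 mm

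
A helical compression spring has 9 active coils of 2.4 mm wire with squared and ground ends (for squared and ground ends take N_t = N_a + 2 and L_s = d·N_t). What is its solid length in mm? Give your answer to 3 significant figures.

squared and ground ends: N_t = N_a + 2 = 9 + 2 = 11
L_s = d·N_t = 2.4 × 11 = 26.4 mm

26.4 mm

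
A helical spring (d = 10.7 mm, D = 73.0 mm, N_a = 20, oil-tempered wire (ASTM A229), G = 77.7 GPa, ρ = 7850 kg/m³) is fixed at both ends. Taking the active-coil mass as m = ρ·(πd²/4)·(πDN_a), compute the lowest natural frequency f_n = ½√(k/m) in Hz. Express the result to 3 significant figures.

35.5 Hz

k = Gd⁴/(8D³N_a) = (77.7×10³)(10.7⁴)/(8·73.0³·20) = 16.363 N/mm = 16363 N/m
Wire length L = πDN_a = π·73.0·20 = 4586.7 mm
m = ρ·(πd²/4)·L = 7850 × 89.92×10⁻⁶ m² × 4.5867 m = 3.2376 kg
f_n = ½√(k/m) = 0.5·√(16363/3.2376) = 0.5·√(5054) = 35.546 Hz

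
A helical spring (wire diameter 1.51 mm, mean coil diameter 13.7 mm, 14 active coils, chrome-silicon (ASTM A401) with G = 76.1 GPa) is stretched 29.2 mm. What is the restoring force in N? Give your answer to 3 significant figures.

k = Gd⁴/(8D³N_a) = (76.1×10³)(1.51⁴)/(8·13.7³·14) = 1.3738 N/mm
F = k·δ = 1.3738 × 29.2 = 40.114 N

40.1 N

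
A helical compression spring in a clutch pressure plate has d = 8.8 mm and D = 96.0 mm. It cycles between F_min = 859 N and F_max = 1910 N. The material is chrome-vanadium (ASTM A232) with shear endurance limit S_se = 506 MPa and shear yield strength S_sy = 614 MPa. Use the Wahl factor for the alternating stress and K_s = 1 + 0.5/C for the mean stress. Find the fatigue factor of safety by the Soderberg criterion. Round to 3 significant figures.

0.789

C = D/d = 96.0/8.8 = 10.9091; K_W = (4C−1)/(4C−4)+0.615/C = 1.1321; K_s = 1+0.5/C = 1.0458
F_a = (F_max−F_min)/2 = 525.5 N; F_m = (F_max+F_min)/2 = 1384.5 N
τ_a = K_W·8F_aD/(πd³) = 1.1321 × 188.51 = 213.41 MPa
τ_m = K_s·8F_mD/(πd³) = 1.0458 × 496.66 = 519.42 MPa
Soderberg: 1/n_f = τ_a/S_se + τ_m/S_sy = 213.41/506 + 519.42/614 = 0.42175 + 0.84596 = 1.2677
n_f = 1/1.2677 = 0.7888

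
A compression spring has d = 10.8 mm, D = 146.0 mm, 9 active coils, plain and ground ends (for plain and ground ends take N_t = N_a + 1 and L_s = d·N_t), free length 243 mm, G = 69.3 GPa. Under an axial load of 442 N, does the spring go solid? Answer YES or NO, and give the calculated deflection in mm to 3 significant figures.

NO, δ = 105 mm

k = Gd⁴/(8D³N_a) = (69.3×10³)(10.8⁴)/(8·146.0³·9) = 4.2076 N/mm
N_t = 10; L_s = 10.8·10 = 108 mm; δ_solid = L₀ − L_s = 243 − 108 = 135 mm
δ = F/k = 442/4.2076 = 105.05 mm
δ < δ_solid → spring does not go solid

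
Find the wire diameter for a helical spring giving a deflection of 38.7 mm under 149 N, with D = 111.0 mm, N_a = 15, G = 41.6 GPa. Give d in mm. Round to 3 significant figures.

11.1 mm

Required rate k = F/δ = 149/38.7 = 3.8501 N/mm
d = (8D³N_a·k / G)^(1/4) = (8·111.0³·15·3.8501 / (41.6×10³))^0.25
  = (15189)^0.25 = 11.1015 mm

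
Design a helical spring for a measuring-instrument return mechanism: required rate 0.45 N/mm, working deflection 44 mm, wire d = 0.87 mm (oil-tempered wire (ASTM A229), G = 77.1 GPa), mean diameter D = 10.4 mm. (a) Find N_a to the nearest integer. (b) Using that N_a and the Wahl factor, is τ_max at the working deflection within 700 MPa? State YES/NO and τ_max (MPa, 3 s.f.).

(a) 11 coils; (b) NO, τ_max = 884 MPa

N_a = Gd⁴/(8D³k) = (77.1×10³)(0.87⁴)/(8·10.4³·0.45) = 10.91 → N_a = 11
Actual rate k = Gd⁴/(8D³·11) = 0.44622 N/mm
Working load F = kδ = 0.44622·44 = 19.634 N
C = 10.4/0.87 = 11.9540; K_W = (4C−1)/(4C−4)+0.615/C = 1.1199
τ_max = K_W·8FD/(πd³) = 1.1199·789.62 = 884.31 MPa
τ_max > 700 MPa → exceeds allowable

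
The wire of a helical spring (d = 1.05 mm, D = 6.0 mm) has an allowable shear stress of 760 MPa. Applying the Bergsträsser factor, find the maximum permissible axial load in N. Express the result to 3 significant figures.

C = D/d = 6.0/1.05 = 5.7143
K_B = (4C+2)/(4C−3) = 24.857/19.857 = 1.2518
τ_max = K·8FD/(πd³) → F_max = τ_allow·πd³/(8DK)
F_max = 760·π·1.05³/(8·6.0·1.2518) = 2764/60.086 = 46 N

46.0 N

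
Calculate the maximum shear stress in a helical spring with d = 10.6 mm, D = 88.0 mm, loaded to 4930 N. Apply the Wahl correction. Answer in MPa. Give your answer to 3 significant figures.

Spring index C = D/d = 88.0/10.6 = 8.3019
K_W = (4C−1)/(4C−4) + 0.615/C = 32.208/29.208 + 0.0741 = 1.1768
τ₀ = 8FD/(πd³) = 8·4930·88.0/(π·10.6³) = 3.47072e+06/3741.7 = 927.58 MPa
τ_max = K·τ₀ = 1.1768 × 927.58 = 1091.6 MPa

1090 MPa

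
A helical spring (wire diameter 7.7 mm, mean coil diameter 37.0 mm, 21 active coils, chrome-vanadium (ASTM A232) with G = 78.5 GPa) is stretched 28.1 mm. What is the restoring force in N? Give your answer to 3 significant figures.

k = Gd⁴/(8D³N_a) = (78.5×10³)(7.7⁴)/(8·37.0³·21) = 32.428 N/mm
F = k·δ = 32.428 × 28.1 = 911.22 N

911 N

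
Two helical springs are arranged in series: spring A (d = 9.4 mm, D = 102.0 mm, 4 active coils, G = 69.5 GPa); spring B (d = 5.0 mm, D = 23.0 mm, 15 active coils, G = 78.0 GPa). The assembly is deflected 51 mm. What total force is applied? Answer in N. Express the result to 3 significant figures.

551 N

k_A = Gd⁴/(8D³N_a) = (69.5×10³)(9.4⁴)/(8·102.0³·4) = 15.979 N/mm
k_B = Gd⁴/(8D³N_a) = (78.0×10³)(5.0⁴)/(8·23.0³·15) = 33.389 N/mm
Series: 1/k_eq = 1/15.979 + 1/33.389 = 0.092532; k_eq = 10.807 N/mm
F = k_eq·δ = 10.807·51 = 551.16 N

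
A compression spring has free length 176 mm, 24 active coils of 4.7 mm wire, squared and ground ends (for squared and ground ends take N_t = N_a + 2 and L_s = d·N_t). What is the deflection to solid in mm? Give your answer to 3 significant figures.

N_t = 26; L_s = 4.7·26 = 122.2 mm
δ_solid = L₀ − L_s = 176 − 122.2 = 53.8 mm

53.8 mm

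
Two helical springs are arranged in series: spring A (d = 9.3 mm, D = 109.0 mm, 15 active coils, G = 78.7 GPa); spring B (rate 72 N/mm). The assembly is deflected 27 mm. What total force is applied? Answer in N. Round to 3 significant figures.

97.2 N

k_A = Gd⁴/(8D³N_a) = (78.7×10³)(9.3⁴)/(8·109.0³·15) = 3.7883 N/mm
Series: 1/k_eq = 1/3.7883 + 1/72 = 0.27786; k_eq = 3.599 N/mm
F = k_eq·δ = 3.599·27 = 97.172 N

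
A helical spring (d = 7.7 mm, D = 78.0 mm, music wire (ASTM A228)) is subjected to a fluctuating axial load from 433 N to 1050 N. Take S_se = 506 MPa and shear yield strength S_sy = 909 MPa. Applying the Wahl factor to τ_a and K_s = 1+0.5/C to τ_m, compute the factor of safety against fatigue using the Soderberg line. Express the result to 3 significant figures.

C = D/d = 78.0/7.7 = 10.1299; K_W = (4C−1)/(4C−4)+0.615/C = 1.1429; K_s = 1+0.5/C = 1.0494
F_a = (F_max−F_min)/2 = 308.5 N; F_m = (F_max+F_min)/2 = 741.5 N
τ_a = K_W·8F_aD/(πd³) = 1.1429 × 134.22 = 153.39 MPa
τ_m = K_s·8F_mD/(πd³) = 1.0494 × 322.61 = 338.53 MPa
Soderberg: 1/n_f = τ_a/S_se + τ_m/S_sy = 153.39/506 + 338.53/909 = 0.30315 + 0.37242 = 0.67557
n_f = 1/0.67557 = 1.48

1.48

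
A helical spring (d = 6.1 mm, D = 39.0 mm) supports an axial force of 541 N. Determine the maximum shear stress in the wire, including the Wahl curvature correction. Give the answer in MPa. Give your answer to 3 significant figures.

292 MPa

Spring index C = D/d = 39.0/6.1 = 6.3934
K_W = (4C−1)/(4C−4) + 0.615/C = 24.574/21.574 + 0.0962 = 1.2353
τ₀ = 8FD/(πd³) = 8·541·39.0/(π·6.1³) = 168792/713.08 = 236.71 MPa
τ_max = K·τ₀ = 1.2353 × 236.71 = 292.39 MPa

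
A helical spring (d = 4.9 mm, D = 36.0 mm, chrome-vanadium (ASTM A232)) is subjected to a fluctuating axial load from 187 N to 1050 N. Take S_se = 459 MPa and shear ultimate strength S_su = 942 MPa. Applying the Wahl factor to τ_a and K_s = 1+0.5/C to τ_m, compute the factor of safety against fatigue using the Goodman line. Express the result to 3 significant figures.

0.701

C = D/d = 36.0/4.9 = 7.3469; K_W = (4C−1)/(4C−4)+0.615/C = 1.2019; K_s = 1+0.5/C = 1.0681
F_a = (F_max−F_min)/2 = 431.5 N; F_m = (F_max+F_min)/2 = 618.5 N
τ_a = K_W·8F_aD/(πd³) = 1.2019 × 336.23 = 404.11 MPa
τ_m = K_s·8F_mD/(πd³) = 1.0681 × 481.94 = 514.74 MPa
Goodman: 1/n_f = τ_a/S_se + τ_m/S_su = 404.11/459 + 514.74/942 = 0.88040 + 0.54643 = 1.4268
n_f = 1/1.4268 = 0.7009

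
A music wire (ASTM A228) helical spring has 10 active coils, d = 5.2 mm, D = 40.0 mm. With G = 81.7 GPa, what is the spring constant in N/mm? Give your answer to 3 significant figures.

k = Gd⁴/(8D³N_a) = (81.7×10³ × 5.2⁴) / (8 × 40.0³ × 10)
  = 5.97359e+07 / 5.12e+06 = 11.667 N/mm

11.7 N/mm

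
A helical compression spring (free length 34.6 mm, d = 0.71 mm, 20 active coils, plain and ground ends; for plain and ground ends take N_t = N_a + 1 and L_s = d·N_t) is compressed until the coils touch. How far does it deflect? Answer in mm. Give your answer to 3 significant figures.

N_t = 21; L_s = 0.71·21 = 14.91 mm
δ_solid = L₀ − L_s = 34.6 − 14.91 = 19.69 mm

19.7 mm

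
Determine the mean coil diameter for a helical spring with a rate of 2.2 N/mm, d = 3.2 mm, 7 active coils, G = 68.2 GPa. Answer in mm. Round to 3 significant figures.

38.7 mm

D = (Gd⁴/(8N_a·k))^(1/3) = (68.2×10³·3.2⁴/(8·7·2.2))^(1/3)
  = (58046.2)^(1/3) = 38.7190 mm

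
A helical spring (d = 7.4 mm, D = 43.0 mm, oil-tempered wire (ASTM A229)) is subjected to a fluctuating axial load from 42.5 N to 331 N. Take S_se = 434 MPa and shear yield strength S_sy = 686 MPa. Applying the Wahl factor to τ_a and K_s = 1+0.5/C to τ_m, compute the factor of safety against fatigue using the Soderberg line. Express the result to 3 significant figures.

5.18

C = D/d = 43.0/7.4 = 5.8108; K_W = (4C−1)/(4C−4)+0.615/C = 1.2617; K_s = 1+0.5/C = 1.0860
F_a = (F_max−F_min)/2 = 144.25 N; F_m = (F_max+F_min)/2 = 186.75 N
τ_a = K_W·8F_aD/(πd³) = 1.2617 × 38.979 = 49.181 MPa
τ_m = K_s·8F_mD/(πd³) = 1.0860 × 50.463 = 54.805 MPa
Soderberg: 1/n_f = τ_a/S_se + τ_m/S_sy = 49.181/434 + 54.805/686 = 0.11332 + 0.07989 = 0.19321
n_f = 1/0.19321 = 5.176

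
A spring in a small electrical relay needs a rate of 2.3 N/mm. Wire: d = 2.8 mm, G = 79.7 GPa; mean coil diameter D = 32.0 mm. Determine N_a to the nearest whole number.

8

N_a = Gd⁴/(8D³k) = (79.7×10³ × 2.8⁴)/(8 × 32.0³ × 2.3)
    = 4.89881e+06 / 602931 = 8.125 → 8 coils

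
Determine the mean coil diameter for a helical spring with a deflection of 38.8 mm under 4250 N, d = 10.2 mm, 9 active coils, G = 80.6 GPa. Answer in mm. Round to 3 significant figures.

Required rate k = F/δ = 4250/38.8 = 109.54 N/mm
D = (Gd⁴/(8N_a·k))^(1/3) = (80.6×10³·10.2⁴/(8·9·109.54))^(1/3)
  = (110623)^(1/3) = 48.0045 mm

48.0 mm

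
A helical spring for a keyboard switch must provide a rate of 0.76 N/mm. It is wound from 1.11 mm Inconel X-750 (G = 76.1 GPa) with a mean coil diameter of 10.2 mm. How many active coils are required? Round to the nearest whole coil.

N_a = Gd⁴/(8D³k) = (76.1×10³ × 1.11⁴)/(8 × 10.2³ × 0.76)
    = 115525 / 6452.14 = 17.9 → 18 coils

18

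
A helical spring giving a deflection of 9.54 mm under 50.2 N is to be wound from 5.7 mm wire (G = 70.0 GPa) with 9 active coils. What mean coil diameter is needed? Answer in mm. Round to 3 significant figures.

58.0 mm

Required rate k = F/δ = 50.2/9.54 = 5.2621 N/mm
D = (Gd⁴/(8N_a·k))^(1/3) = (70.0×10³·5.7⁴/(8·9·5.2621))^(1/3)
  = (195034)^(1/3) = 57.9922 mm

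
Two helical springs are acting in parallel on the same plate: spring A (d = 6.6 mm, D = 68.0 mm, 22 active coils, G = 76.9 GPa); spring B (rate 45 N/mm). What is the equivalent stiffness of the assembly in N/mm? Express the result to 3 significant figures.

47.6 N/mm

k_A = Gd⁴/(8D³N_a) = (76.9×10³)(6.6⁴)/(8·68.0³·22) = 2.6367 N/mm
Parallel: k_eq = 2.6367 + 45 = 47.637 N/mm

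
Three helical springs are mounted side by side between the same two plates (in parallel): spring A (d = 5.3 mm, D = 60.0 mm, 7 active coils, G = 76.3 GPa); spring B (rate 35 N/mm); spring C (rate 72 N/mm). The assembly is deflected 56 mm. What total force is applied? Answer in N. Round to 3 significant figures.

6270 N

k_A = Gd⁴/(8D³N_a) = (76.3×10³)(5.3⁴)/(8·60.0³·7) = 4.9772 N/mm
Parallel: k_eq = 4.9772 + 35 + 72 = 111.98 N/mm
F = k_eq·δ = 111.98·56 = 6270.7 N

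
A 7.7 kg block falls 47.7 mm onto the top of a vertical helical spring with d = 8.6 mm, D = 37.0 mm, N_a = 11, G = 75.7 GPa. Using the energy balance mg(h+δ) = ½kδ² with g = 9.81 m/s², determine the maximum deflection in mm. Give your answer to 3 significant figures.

k = Gd⁴/(8D³N_a) = (75.7×10³)(8.6⁴)/(8·37.0³·11) = 92.897 N/mm
W = mg = 7.7 × 9.81 = 75.537 N
½kδ² − Wδ − Wh = 0 → δ = (W + √(W² + 2kWh))/k
δ = (75.537 + √(5705.8 + 669437))/92.897 = (75.537 + 821.67)/92.897 = 9.6581 mm

9.66 mm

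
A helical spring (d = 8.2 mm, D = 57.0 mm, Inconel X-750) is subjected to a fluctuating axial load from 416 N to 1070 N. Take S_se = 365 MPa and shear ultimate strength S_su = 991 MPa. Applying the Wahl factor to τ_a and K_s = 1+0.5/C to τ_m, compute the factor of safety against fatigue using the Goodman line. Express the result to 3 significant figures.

C = D/d = 57.0/8.2 = 6.9512; K_W = (4C−1)/(4C−4)+0.615/C = 1.2145; K_s = 1+0.5/C = 1.0719
F_a = (F_max−F_min)/2 = 327 N; F_m = (F_max+F_min)/2 = 743 N
τ_a = K_W·8F_aD/(πd³) = 1.2145 × 86.084 = 104.55 MPa
τ_m = K_s·8F_mD/(πd³) = 1.0719 × 195.6 = 209.67 MPa
Goodman: 1/n_f = τ_a/S_se + τ_m/S_su = 104.55/365 + 209.67/991 = 0.28643 + 0.21157 = 0.498
n_f = 1/0.498 = 2.008

2.01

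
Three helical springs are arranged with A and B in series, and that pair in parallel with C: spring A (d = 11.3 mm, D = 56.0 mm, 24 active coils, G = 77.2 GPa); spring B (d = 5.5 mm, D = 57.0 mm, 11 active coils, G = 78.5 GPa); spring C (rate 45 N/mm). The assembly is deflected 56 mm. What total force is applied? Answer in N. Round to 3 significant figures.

2740 N

k_A = Gd⁴/(8D³N_a) = (77.2×10³)(11.3⁴)/(8·56.0³·24) = 37.331 N/mm
k_B = Gd⁴/(8D³N_a) = (78.5×10³)(5.5⁴)/(8·57.0³·11) = 4.4077 N/mm
Springs A,B series: k_AB = 1/(1/37.331+1/4.4077) = 3.9422 N/mm; parallel with C: k_eq = 3.9422+45 = 48.942 N/mm
F = k_eq·δ = 48.942·56 = 2740.8 N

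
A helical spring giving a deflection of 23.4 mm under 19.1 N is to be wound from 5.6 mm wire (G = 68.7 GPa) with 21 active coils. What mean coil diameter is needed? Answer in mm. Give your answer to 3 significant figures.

79.0 mm

Required rate k = F/δ = 19.1/23.4 = 0.81624 N/mm
D = (Gd⁴/(8N_a·k))^(1/3) = (68.7×10³·5.6⁴/(8·21·0.81624))^(1/3)
  = (492699)^(1/3) = 78.9819 mm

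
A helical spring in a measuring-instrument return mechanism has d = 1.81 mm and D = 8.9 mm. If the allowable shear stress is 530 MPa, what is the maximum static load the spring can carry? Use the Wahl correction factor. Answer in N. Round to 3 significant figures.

105 N

C = D/d = 8.9/1.81 = 4.9171
K_W = (4C−1)/(4C−4) + 0.615/C = 18.669/15.669 + 0.1251 = 1.3165
τ_max = K·8FD/(πd³) → F_max = τ_allow·πd³/(8DK)
F_max = 530·π·1.81³/(8·8.9·1.3165) = 9873.3/93.738 = 105.33 N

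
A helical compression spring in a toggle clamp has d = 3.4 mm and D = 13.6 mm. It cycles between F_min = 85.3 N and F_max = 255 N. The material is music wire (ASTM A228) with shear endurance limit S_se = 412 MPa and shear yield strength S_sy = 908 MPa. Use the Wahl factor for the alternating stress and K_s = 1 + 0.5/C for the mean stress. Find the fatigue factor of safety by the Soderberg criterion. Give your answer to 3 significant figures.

2.27

C = D/d = 13.6/3.4 = 4.0000; K_W = (4C−1)/(4C−4)+0.615/C = 1.4038; K_s = 1+0.5/C = 1.1250
F_a = (F_max−F_min)/2 = 84.85 N; F_m = (F_max+F_min)/2 = 170.15 N
τ_a = K_W·8F_aD/(πd³) = 1.4038 × 74.764 = 104.95 MPa
τ_m = K_s·8F_mD/(πd³) = 1.1250 × 149.93 = 168.67 MPa
Soderberg: 1/n_f = τ_a/S_se + τ_m/S_sy = 104.95/412 + 168.67/908 = 0.25473 + 0.18576 = 0.44049
n_f = 1/0.44049 = 2.27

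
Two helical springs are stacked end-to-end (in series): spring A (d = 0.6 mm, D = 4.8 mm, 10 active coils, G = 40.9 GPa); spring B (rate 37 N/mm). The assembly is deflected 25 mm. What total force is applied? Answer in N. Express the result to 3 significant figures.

14.7 N

k_A = Gd⁴/(8D³N_a) = (40.9×10³)(0.6⁴)/(8·4.8³·10) = 0.59912 N/mm
Series: 1/k_eq = 1/0.59912 + 1/37 = 1.6961; k_eq = 0.58957 N/mm
F = k_eq·δ = 0.58957·25 = 14.739 N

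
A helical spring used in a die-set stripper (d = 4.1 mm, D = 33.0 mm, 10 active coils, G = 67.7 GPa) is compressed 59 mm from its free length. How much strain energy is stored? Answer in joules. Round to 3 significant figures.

k = Gd⁴/(8D³N_a) = (67.7×10³)(4.1⁴)/(8·33.0³·10) = 6.6541 N/mm
U = ½kδ² = 0.5 × 6.6541 × 59² = 11582 N·mm = 11.582 J

11.6 J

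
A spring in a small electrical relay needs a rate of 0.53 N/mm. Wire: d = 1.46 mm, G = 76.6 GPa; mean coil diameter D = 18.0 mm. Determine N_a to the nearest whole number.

N_a = Gd⁴/(8D³k) = (76.6×10³ × 1.46⁴)/(8 × 18.0³ × 0.53)
    = 348049 / 24727.7 = 14.08 → 14 coils

14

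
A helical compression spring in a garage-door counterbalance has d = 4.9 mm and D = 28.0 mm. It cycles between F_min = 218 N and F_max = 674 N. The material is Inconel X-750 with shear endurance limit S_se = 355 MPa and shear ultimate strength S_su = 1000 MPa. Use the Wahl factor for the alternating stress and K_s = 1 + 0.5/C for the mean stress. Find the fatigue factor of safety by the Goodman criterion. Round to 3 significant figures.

C = D/d = 28.0/4.9 = 5.7143; K_W = (4C−1)/(4C−4)+0.615/C = 1.2667; K_s = 1+0.5/C = 1.0875
F_a = (F_max−F_min)/2 = 228 N; F_m = (F_max+F_min)/2 = 446 N
τ_a = K_W·8F_aD/(πd³) = 1.2667 × 138.18 = 175.03 MPa
τ_m = K_s·8F_mD/(πd³) = 1.0875 × 270.3 = 293.95 MPa
Goodman: 1/n_f = τ_a/S_se + τ_m/S_su = 175.03/355 + 293.95/1000 = 0.49306 + 0.29395 = 0.78701
n_f = 1/0.78701 = 1.271

1.27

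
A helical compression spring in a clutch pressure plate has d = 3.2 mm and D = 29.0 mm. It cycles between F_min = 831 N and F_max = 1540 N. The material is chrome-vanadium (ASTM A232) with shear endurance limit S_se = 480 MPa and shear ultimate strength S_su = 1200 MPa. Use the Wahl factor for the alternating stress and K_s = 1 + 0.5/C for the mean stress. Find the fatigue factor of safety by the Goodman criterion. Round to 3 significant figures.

C = D/d = 29.0/3.2 = 9.0625; K_W = (4C−1)/(4C−4)+0.615/C = 1.1609; K_s = 1+0.5/C = 1.0552
F_a = (F_max−F_min)/2 = 354.5 N; F_m = (F_max+F_min)/2 = 1185.5 N
τ_a = K_W·8F_aD/(πd³) = 1.1609 × 798.92 = 927.46 MPa
τ_m = K_s·8F_mD/(πd³) = 1.0552 × 2671.7 = 2819.1 MPa
Goodman: 1/n_f = τ_a/S_se + τ_m/S_su = 927.46/480 + 2819.1/1200 = 1.93220 + 2.34926 = 4.2815
n_f = 1/4.2815 = 0.2336

0.234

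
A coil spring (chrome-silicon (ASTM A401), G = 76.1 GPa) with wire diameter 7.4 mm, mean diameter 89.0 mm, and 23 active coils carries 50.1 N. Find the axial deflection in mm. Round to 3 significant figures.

k = Gd⁴/(8D³N_a) = (76.1×10³)(7.4⁴)/(8·89.0³·23) = 1.7592 N/mm
δ = F/k = 50.1 / 1.7592 = 28.478 mm

28.5 mm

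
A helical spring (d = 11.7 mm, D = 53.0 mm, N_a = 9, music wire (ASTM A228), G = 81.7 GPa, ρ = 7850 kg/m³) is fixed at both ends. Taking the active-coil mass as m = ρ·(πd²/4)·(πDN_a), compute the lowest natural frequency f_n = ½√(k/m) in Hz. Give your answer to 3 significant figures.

k = Gd⁴/(8D³N_a) = (81.7×10³)(11.7⁴)/(8·53.0³·9) = 142.83 N/mm = 1.4283e+05 N/m
Wire length L = πDN_a = π·53.0·9 = 1498.5 mm
m = ρ·(πd²/4)·L = 7850 × 107.51×10⁻⁶ m² × 1.4985 m = 1.2647 kg
f_n = ½√(k/m) = 0.5·√(1.4283e+05/1.2647) = 0.5·√(1.1293e+05) = 168.02 Hz

168 Hz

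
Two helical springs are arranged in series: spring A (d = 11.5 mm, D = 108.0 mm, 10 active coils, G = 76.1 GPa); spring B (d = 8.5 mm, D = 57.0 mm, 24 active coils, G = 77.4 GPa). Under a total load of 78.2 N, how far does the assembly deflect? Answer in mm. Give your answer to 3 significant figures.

12.8 mm

k_A = Gd⁴/(8D³N_a) = (76.1×10³)(11.5⁴)/(8·108.0³·10) = 13.207 N/mm
k_B = Gd⁴/(8D³N_a) = (77.4×10³)(8.5⁴)/(8·57.0³·24) = 11.363 N/mm
Series: 1/k_eq = 1/13.207 + 1/11.363 = 0.16372; k_eq = 6.108 N/mm
δ = F/k_eq = 78.2/6.108 = 12.803 mm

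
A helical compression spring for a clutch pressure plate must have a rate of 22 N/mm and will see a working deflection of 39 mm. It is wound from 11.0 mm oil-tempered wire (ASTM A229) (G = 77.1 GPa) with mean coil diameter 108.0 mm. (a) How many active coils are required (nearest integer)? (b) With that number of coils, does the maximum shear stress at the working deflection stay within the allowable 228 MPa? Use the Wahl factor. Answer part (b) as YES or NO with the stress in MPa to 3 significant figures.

N_a = Gd⁴/(8D³k) = (77.1×10³)(11.0⁴)/(8·108.0³·22) = 5.091 → N_a = 5
Actual rate k = Gd⁴/(8D³·5) = 22.402 N/mm
Working load F = kδ = 22.402·39 = 873.69 N
C = 108.0/11.0 = 9.8182; K_W = (4C−1)/(4C−4)+0.615/C = 1.1477
τ_max = K_W·8FD/(πd³) = 1.1477·180.53 = 207.19 MPa
τ_max ≤ 228 MPa → acceptable

(a) 5 coils; (b) YES, τ_max = 207 MPa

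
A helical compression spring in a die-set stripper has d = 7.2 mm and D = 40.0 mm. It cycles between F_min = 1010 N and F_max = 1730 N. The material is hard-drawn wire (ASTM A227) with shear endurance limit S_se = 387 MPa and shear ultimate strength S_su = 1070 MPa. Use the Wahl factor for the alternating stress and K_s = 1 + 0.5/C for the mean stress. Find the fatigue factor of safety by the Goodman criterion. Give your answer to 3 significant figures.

1.42

C = D/d = 40.0/7.2 = 5.5556; K_W = (4C−1)/(4C−4)+0.615/C = 1.2753; K_s = 1+0.5/C = 1.0900
F_a = (F_max−F_min)/2 = 360 N; F_m = (F_max+F_min)/2 = 1370 N
τ_a = K_W·8F_aD/(πd³) = 1.2753 × 98.244 = 125.29 MPa
τ_m = K_s·8F_mD/(πd³) = 1.0900 × 373.87 = 407.52 MPa
Goodman: 1/n_f = τ_a/S_se + τ_m/S_su = 125.29/387 + 407.52/1070 = 0.32376 + 0.38086 = 0.70462
n_f = 1/0.70462 = 1.419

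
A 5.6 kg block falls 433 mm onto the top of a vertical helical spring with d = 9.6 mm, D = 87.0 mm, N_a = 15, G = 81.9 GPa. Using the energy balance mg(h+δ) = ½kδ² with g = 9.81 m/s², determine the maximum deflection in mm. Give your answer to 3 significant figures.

80.0 mm

k = Gd⁴/(8D³N_a) = (81.9×10³)(9.6⁴)/(8·87.0³·15) = 8.803 N/mm
W = mg = 5.6 × 9.81 = 54.936 N
½kδ² − Wδ − Wh = 0 → δ = (W + √(W² + 2kWh))/k
δ = (54.936 + √(3018 + 418798))/8.803 = (54.936 + 649.47)/8.803 = 80.019 mm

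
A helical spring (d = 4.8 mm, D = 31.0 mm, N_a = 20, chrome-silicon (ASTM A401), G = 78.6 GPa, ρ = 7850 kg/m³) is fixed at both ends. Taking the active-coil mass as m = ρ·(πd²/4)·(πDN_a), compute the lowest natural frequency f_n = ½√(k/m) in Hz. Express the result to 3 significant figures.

88.9 Hz

k = Gd⁴/(8D³N_a) = (78.6×10³)(4.8⁴)/(8·31.0³·20) = 8.7535 N/mm = 8753.5 N/m
Wire length L = πDN_a = π·31.0·20 = 1947.8 mm
m = ρ·(πd²/4)·L = 7850 × 18.096×10⁻⁶ m² × 1.9478 m = 0.27668 kg
f_n = ½√(k/m) = 0.5·√(8753.5/0.27668) = 0.5·√(31637) = 88.934 Hz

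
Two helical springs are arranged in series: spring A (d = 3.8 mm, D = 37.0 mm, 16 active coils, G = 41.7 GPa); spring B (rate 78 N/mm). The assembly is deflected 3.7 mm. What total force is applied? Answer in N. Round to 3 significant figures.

k_A = Gd⁴/(8D³N_a) = (41.7×10³)(3.8⁴)/(8·37.0³·16) = 1.3411 N/mm
Series: 1/k_eq = 1/1.3411 + 1/78 = 0.75849; k_eq = 1.3184 N/mm
F = k_eq·δ = 1.3184·3.7 = 4.8781 N

4.88 N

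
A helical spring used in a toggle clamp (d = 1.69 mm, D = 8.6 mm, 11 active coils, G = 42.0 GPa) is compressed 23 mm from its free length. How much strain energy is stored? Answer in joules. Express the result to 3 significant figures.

k = Gd⁴/(8D³N_a) = (42.0×10³)(1.69⁴)/(8·8.6³·11) = 6.1209 N/mm
U = ½kδ² = 0.5 × 6.1209 × 23² = 1619 N·mm = 1.619 J

1.62 J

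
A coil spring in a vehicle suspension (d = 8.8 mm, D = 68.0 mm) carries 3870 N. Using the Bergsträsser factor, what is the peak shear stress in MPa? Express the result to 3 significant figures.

1160 MPa

Spring index C = D/d = 68.0/8.8 = 7.7273
K_B = (4C+2)/(4C−3) = 32.909/27.909 = 1.1792
τ₀ = 8FD/(πd³) = 8·3870·68.0/(π·8.8³) = 2.10528e+06/2140.9 = 983.36 MPa
τ_max = K·τ₀ = 1.1792 × 983.36 = 1159.5 MPa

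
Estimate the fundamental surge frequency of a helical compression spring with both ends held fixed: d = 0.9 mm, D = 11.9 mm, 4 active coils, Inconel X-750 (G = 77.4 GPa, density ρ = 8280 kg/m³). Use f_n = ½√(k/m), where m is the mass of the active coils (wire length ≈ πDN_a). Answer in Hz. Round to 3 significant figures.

k = Gd⁴/(8D³N_a) = (77.4×10³)(0.9⁴)/(8·11.9³·4) = 0.94172 N/mm = 941.72 N/m
Wire length L = πDN_a = π·11.9·4 = 149.54 mm
m = ρ·(πd²/4)·L = 8280 × 0.63617×10⁻⁶ m² × 0.14954 m = 0.0007877 kg
f_n = ½√(k/m) = 0.5·√(941.72/0.0007877) = 0.5·√(1.1955e+06) = 546.7 Hz

547 Hz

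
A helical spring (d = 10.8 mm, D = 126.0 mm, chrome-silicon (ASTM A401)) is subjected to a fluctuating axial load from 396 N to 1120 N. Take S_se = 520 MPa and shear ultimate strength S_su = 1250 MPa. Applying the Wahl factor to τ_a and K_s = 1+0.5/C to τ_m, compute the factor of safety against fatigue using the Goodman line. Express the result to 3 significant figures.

2.78

C = D/d = 126.0/10.8 = 11.6667; K_W = (4C−1)/(4C−4)+0.615/C = 1.1230; K_s = 1+0.5/C = 1.0429
F_a = (F_max−F_min)/2 = 362 N; F_m = (F_max+F_min)/2 = 758 N
τ_a = K_W·8F_aD/(πd³) = 1.1230 × 92.204 = 103.55 MPa
τ_m = K_s·8F_mD/(πd³) = 1.0429 × 193.07 = 201.34 MPa
Goodman: 1/n_f = τ_a/S_se + τ_m/S_su = 103.55/520 + 201.34/1250 = 0.19913 + 0.16107 = 0.3602
n_f = 1/0.3602 = 2.776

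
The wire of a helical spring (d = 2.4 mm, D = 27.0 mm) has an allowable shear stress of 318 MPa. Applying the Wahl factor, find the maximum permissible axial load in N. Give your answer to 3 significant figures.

56.7 N

C = D/d = 27.0/2.4 = 11.2500
K_W = (4C−1)/(4C−4) + 0.615/C = 44.000/41.000 + 0.0547 = 1.1278
τ_max = K·8FD/(πd³) → F_max = τ_allow·πd³/(8DK)
F_max = 318·π·2.4³/(8·27.0·1.1278) = 13811/243.61 = 56.691 N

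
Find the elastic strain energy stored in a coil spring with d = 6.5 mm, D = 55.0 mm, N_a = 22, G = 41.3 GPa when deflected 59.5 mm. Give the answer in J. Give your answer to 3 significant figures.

4.46 J

k = Gd⁴/(8D³N_a) = (41.3×10³)(6.5⁴)/(8·55.0³·22) = 2.5177 N/mm
U = ½kδ² = 0.5 × 2.5177 × 59.5² = 4456.6 N·mm = 4.4566 J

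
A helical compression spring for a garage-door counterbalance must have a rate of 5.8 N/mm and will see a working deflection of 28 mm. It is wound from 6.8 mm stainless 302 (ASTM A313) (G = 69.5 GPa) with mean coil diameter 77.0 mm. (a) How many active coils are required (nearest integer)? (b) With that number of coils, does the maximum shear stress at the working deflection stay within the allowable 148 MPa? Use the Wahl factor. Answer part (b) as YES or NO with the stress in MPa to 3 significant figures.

(a) 7 coils; (b) YES, τ_max = 114 MPa

N_a = Gd⁴/(8D³k) = (69.5×10³)(6.8⁴)/(8·77.0³·5.8) = 7.015 → N_a = 7
Actual rate k = Gd⁴/(8D³·7) = 5.8125 N/mm
Working load F = kδ = 5.8125·28 = 162.75 N
C = 77.0/6.8 = 11.3235; K_W = (4C−1)/(4C−4)+0.615/C = 1.1270
τ_max = K_W·8FD/(πd³) = 1.1270·101.49 = 114.38 MPa
τ_max ≤ 148 MPa → acceptable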